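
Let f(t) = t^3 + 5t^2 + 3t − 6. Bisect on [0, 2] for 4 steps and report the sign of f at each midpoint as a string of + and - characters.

m = 1, f(m) = 3 (+); new bracket [0, 1]
m = 0.5, f(m) = -3.125 (−); new bracket [0.5, 1]
m = 0.75, f(m) = -0.515625 (−); new bracket [0.75, 1]
m = 0.875, f(m) = 1.123 (+); new bracket [0.75, 0.875]

+--+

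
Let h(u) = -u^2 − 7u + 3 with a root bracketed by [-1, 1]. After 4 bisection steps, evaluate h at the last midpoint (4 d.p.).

0.2344

m = 0, h(m) = 3 (+); new bracket [0, 1]
m = 0.5, h(m) = -0.75 (−); new bracket [0, 0.5]
m = 0.25, h(m) = 1.1875 (+); new bracket [0.25, 0.5]
m = 0.375, h(m) = 0.2344 (+); new bracket [0.375, 0.5]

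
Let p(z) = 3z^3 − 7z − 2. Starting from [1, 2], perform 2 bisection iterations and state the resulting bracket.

m = 1.5, p(m) = -2.375 (−); new bracket [1.5, 2]
m = 1.75, p(m) = 1.828125 (+); new bracket [1.5, 1.75]

[1.5, 1.75]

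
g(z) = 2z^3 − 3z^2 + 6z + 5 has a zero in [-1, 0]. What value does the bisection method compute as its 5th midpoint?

-0.59375

z = -0.5 gives g = 1, positive; keep [-1, -0.5]
z = -0.75 gives g = -2.03125, negative; keep [-0.75, -0.5]
z = -0.625 gives g = -0.410156, negative; keep [-0.625, -0.5]
z = -0.5625 gives g = 0.3198, positive; keep [-0.625, -0.5625]
z = -0.59375 gives g = -0.0388, negative; keep [-0.59375, -0.5625]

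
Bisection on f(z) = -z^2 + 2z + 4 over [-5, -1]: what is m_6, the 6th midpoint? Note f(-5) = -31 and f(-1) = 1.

z = -3 gives f = -11, negative; keep [-3, -1]
z = -2 gives f = -4, negative; keep [-2, -1]
z = -1.5 gives f = -1.25, negative; keep [-1.5, -1]
z = -1.25 gives f = -0.0625, negative; keep [-1.25, -1]
z = -1.125 gives f = 0.4844, positive; keep [-1.25, -1.125]
z = -1.1875 gives f = 0.2148, positive; keep [-1.25, -1.1875]

-1.1875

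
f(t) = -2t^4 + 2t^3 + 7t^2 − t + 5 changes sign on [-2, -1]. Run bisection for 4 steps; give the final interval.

[-1.75, -1.6875]

f(-1.5) = 5.375 > 0, so the root lies in [-2, -1.5]
f(-1.75) = -1.289062 < 0, so the root lies in [-1.75, -1.5]
f(-1.625) = 2.581543 > 0, so the root lies in [-1.75, -1.625]
f(-1.6875) = 0.792 > 0, so the root lies in [-1.75, -1.6875]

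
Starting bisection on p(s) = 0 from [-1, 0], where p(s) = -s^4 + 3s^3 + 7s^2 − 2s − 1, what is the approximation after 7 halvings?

-0.2734375

midpoint -0.5: p = 1.3125 > 0 → [-0.5, 0]
midpoint -0.25: p = -0.113281 < 0 → [-0.5, -0.25]
midpoint -0.375: p = 0.556396 > 0 → [-0.375, -0.25]
midpoint -0.3125: p = 0.2075 > 0 → [-0.3125, -0.25]
midpoint -0.28125: p = 0.0432 > 0 → [-0.28125, -0.25]
midpoint -0.265625: p = -0.0361 < 0 → [-0.28125, -0.265625]
midpoint -0.2734375: p = 0.0033 > 0 → [-0.2734375, -0.265625]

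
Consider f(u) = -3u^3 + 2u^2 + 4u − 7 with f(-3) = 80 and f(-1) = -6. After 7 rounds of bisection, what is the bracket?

[-1.4375, -1.421875]

f(-2) = 17 > 0, so the root lies in [-2, -1]
f(-1.5) = 1.625 > 0, so the root lies in [-1.5, -1]
f(-1.25) = -3.015625 < 0, so the root lies in [-1.5, -1.25]
f(-1.375) = -0.9199 < 0, so the root lies in [-1.5, -1.375]
f(-1.4375) = 0.2942 > 0, so the root lies in [-1.4375, -1.375]
f(-1.40625) = -0.3272 < 0, so the root lies in [-1.4375, -1.40625]
f(-1.421875) = -0.0201 < 0, so the root lies in [-1.4375, -1.421875]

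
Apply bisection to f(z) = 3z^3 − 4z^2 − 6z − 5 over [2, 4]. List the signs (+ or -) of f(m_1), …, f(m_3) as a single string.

++-

z = 3 gives f = 22, positive; keep [2, 3]
z = 2.5 gives f = 1.875, positive; keep [2, 2.5]
z = 2.25 gives f = -4.578125, negative; keep [2.25, 2.5]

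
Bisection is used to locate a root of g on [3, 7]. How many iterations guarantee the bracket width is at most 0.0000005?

23

Width after n steps is 4/2^n. Need 2^n ≥ 4/0.0000005 = 8000000.
2^22 = 4194304 < 8000000 ≤ 2^23 = 8388608, so n = 23.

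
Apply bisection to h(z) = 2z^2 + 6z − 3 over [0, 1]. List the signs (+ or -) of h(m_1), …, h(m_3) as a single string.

+--

midpoint 0.5: h = 0.5 > 0 → [0, 0.5]
midpoint 0.25: h = -1.375 < 0 → [0.25, 0.5]
midpoint 0.375: h = -0.46875 < 0 → [0.375, 0.5]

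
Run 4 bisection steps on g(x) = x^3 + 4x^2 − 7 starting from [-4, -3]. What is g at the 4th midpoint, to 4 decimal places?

-0.3533

g(-3.5) = -0.875 < 0, so the root lies in [-3.5, -3]
g(-3.25) = 0.921875 > 0, so the root lies in [-3.5, -3.25]
g(-3.375) = 0.119141 > 0, so the root lies in [-3.5, -3.375]
g(-3.4375) = -0.3533 < 0, so the root lies in [-3.4375, -3.375]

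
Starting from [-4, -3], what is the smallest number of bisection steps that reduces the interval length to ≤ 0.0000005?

21

Width after n steps is 1/2^n. Need 2^n ≥ 1/0.0000005 = 2000000.
2^20 = 1048576 < 2000000 ≤ 2^21 = 2097152, so n = 21.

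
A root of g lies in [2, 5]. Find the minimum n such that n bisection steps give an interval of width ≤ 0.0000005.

23

Width after n steps is 3/2^n. Need 2^n ≥ 3/0.0000005 = 6000000.
2^22 = 4194304 < 6000000 ≤ 2^23 = 8388608, so n = 23.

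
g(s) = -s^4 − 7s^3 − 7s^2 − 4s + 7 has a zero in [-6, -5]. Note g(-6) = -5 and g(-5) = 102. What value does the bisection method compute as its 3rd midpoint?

-5.875

g(-5.5) = 66.8125 > 0, so the root lies in [-6, -5.5]
g(-5.75) = 36.199219 > 0, so the root lies in [-6, -5.75]
g(-5.875) = 17.017334 > 0, so the root lies in [-6, -5.875]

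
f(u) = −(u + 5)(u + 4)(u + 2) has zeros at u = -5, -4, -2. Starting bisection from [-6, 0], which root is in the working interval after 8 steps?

u = -3 gives f = 2, positive; keep [-3, 0]
u = -1.5 gives f = -4.375, negative; keep [-3, -1.5]
u = -2.25 gives f = 1.203125, positive; keep [-2.25, -1.5]
u = -1.875 gives f = -0.8301, negative; keep [-2.25, -1.875]
u = -2.0625 gives f = 0.3557, positive; keep [-2.0625, -1.875]
u = -1.96875 gives f = -0.1924, negative; keep [-2.0625, -1.96875]
u = -2.015625 gives f = 0.0925, positive; keep [-2.015625, -1.96875]
u = -1.9921875 gives f = -0.0472, negative; keep [-2.015625, -1.9921875]

-2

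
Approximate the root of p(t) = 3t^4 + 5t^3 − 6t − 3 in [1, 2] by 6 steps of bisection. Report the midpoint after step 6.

1.046875

t = 1.5 gives p = 20.0625, positive; keep [1, 1.5]
t = 1.25 gives p = 6.589844, positive; keep [1, 1.25]
t = 1.125 gives p = 2.174561, positive; keep [1, 1.125]
t = 1.0625 gives p = 0.4456, positive; keep [1, 1.0625]
t = 1.03125 gives p = -0.311, negative; keep [1.03125, 1.0625]
t = 1.046875 gives p = 0.0587, positive; keep [1.03125, 1.046875]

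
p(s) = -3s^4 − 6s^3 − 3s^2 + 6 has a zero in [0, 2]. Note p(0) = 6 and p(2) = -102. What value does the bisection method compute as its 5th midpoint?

s = 1 gives p = -6, negative; keep [0, 1]
s = 0.5 gives p = 4.3125, positive; keep [0.5, 1]
s = 0.75 gives p = 0.832031, positive; keep [0.75, 1]
s = 0.875 gives p = -2.075, negative; keep [0.75, 0.875]
s = 0.8125 gives p = -0.5061, negative; keep [0.75, 0.8125]

0.8125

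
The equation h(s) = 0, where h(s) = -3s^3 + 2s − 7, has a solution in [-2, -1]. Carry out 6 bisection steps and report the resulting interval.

h(-1.5) = 0.125 > 0, so the root lies in [-1.5, -1]
h(-1.25) = -3.640625 < 0, so the root lies in [-1.5, -1.25]
h(-1.375) = -1.951172 < 0, so the root lies in [-1.5, -1.375]
h(-1.4375) = -0.9636 < 0, so the root lies in [-1.5, -1.4375]
h(-1.46875) = -0.4322 < 0, so the root lies in [-1.5, -1.46875]
h(-1.484375) = -0.1569 < 0, so the root lies in [-1.5, -1.484375]

[-1.5, -1.484375]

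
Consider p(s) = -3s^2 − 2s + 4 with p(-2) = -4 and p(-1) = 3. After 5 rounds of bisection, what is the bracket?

s = -1.5 gives p = 0.25, positive; keep [-2, -1.5]
s = -1.75 gives p = -1.6875, negative; keep [-1.75, -1.5]
s = -1.625 gives p = -0.671875, negative; keep [-1.625, -1.5]
s = -1.5625 gives p = -0.1992, negative; keep [-1.5625, -1.5]
s = -1.53125 gives p = 0.0283, positive; keep [-1.5625, -1.53125]

[-1.5625, -1.53125]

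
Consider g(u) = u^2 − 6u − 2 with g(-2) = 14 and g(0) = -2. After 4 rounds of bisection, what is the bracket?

[-0.375, -0.25]

u = -1 gives g = 5, positive; keep [-1, 0]
u = -0.5 gives g = 1.25, positive; keep [-0.5, 0]
u = -0.25 gives g = -0.4375, negative; keep [-0.5, -0.25]
u = -0.375 gives g = 0.3906, positive; keep [-0.375, -0.25]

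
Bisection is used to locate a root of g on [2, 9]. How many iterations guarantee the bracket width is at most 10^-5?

Width after n steps is 7/2^n. Need 2^n ≥ 7/10^-5 = 700000.
2^19 = 524288 < 700000 ≤ 2^20 = 1048576, so n = 20.

20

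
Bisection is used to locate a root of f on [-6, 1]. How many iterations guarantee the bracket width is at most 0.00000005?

Width after n steps is 7/2^n. Need 2^n ≥ 7/0.00000005 = 140000000.
2^27 = 134217728 < 140000000 ≤ 2^28 = 268435456, so n = 28.

28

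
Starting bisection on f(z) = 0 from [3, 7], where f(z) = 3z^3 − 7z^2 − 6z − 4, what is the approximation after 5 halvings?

midpoint 5: f = 166 > 0 → [3, 5]
midpoint 4: f = 52 > 0 → [3, 4]
midpoint 3.5: f = 17.875 > 0 → [3, 3.5]
midpoint 3.25: f = 5.5469 > 0 → [3, 3.25]
midpoint 3.125: f = 0.4434 > 0 → [3, 3.125]

3.125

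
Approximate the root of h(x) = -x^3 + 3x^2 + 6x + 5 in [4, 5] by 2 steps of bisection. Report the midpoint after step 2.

x = 4.5 gives h = 1.625, positive; keep [4.5, 5]
x = 4.75 gives h = -5.984375, negative; keep [4.5, 4.75]

4.75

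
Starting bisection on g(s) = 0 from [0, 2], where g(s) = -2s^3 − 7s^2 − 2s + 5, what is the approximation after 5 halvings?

0.6875

g(1) = -6 < 0, so the root lies in [0, 1]
g(0.5) = 2 > 0, so the root lies in [0.5, 1]
g(0.75) = -1.28125 < 0, so the root lies in [0.5, 0.75]
g(0.625) = 0.5273 > 0, so the root lies in [0.625, 0.75]
g(0.6875) = -0.3335 < 0, so the root lies in [0.625, 0.6875]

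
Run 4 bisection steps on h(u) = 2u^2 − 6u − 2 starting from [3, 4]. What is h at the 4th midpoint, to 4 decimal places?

m = 3.5, h(m) = 1.5 (+); new bracket [3, 3.5]
m = 3.25, h(m) = -0.375 (−); new bracket [3.25, 3.5]
m = 3.375, h(m) = 0.53125 (+); new bracket [3.25, 3.375]
m = 3.3125, h(m) = 0.0703 (+); new bracket [3.25, 3.3125]

0.0703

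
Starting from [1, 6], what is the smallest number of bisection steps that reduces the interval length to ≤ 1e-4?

Width after n steps is 5/2^n. Need 2^n ≥ 5/1e-4 = 50000.
2^15 = 32768 < 50000 ≤ 2^16 = 65536, so n = 16.

16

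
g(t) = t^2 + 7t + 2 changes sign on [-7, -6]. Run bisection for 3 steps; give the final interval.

[-6.75, -6.625]

g(-6.5) = -1.25 < 0, so the root lies in [-7, -6.5]
g(-6.75) = 0.3125 > 0, so the root lies in [-6.75, -6.5]
g(-6.625) = -0.484375 < 0, so the root lies in [-6.75, -6.625]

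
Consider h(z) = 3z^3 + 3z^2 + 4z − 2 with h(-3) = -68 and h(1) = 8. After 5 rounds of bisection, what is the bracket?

[0.25, 0.375]

z = -1 gives h = -6, negative; keep [-1, 1]
z = 0 gives h = -2, negative; keep [0, 1]
z = 0.5 gives h = 1.125, positive; keep [0, 0.5]
z = 0.25 gives h = -0.7656, negative; keep [0.25, 0.5]
z = 0.375 gives h = 0.0801, positive; keep [0.25, 0.375]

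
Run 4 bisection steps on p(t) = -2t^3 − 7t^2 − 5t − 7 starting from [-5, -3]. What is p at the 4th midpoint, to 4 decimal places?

p(-4) = 29 > 0, so the root lies in [-4, -3]
p(-3.5) = 10.5 > 0, so the root lies in [-3.5, -3]
p(-3.25) = 3.96875 > 0, so the root lies in [-3.25, -3]
p(-3.125) = 1.3008 > 0, so the root lies in [-3.125, -3]

1.3008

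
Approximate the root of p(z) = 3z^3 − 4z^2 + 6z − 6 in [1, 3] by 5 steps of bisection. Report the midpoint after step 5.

1.1875

midpoint 2: p = 14 > 0 → [1, 2]
midpoint 1.5: p = 4.125 > 0 → [1, 1.5]
midpoint 1.25: p = 1.109375 > 0 → [1, 1.25]
midpoint 1.125: p = -0.041 < 0 → [1.125, 1.25]
midpoint 1.1875: p = 0.5081 > 0 → [1.125, 1.1875]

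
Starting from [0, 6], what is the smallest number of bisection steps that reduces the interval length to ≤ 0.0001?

16

Width after n steps is 6/2^n. Need 2^n ≥ 6/0.0001 = 60000.
2^15 = 32768 < 60000 ≤ 2^16 = 65536, so n = 16.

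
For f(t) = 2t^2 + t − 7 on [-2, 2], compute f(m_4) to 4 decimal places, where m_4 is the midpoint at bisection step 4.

midpoint 0: f = -7 < 0 → [0, 2]
midpoint 1: f = -4 < 0 → [1, 2]
midpoint 1.5: f = -1 < 0 → [1.5, 2]
midpoint 1.75: f = 0.875 > 0 → [1.5, 1.75]

0.8750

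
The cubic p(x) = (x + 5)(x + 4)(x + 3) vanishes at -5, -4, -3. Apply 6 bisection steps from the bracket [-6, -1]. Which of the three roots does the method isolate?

midpoint -3.5: p = -0.375 < 0 → [-3.5, -1]
midpoint -2.25: p = 3.609375 > 0 → [-3.5, -2.25]
midpoint -2.875: p = 0.298828 > 0 → [-3.5, -2.875]
midpoint -3.1875: p = -0.2761 < 0 → [-3.1875, -2.875]
midpoint -3.03125: p = -0.0596 < 0 → [-3.03125, -2.875]
midpoint -2.953125: p = 0.1004 > 0 → [-3.03125, -2.953125]

-3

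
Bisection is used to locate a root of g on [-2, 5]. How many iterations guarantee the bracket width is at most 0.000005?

21

Width after n steps is 7/2^n. Need 2^n ≥ 7/0.000005 = 1400000.
2^20 = 1048576 < 1400000 ≤ 2^21 = 2097152, so n = 21.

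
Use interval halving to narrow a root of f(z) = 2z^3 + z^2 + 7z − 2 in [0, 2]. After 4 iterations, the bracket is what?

m = 1, f(m) = 8 (+); new bracket [0, 1]
m = 0.5, f(m) = 2 (+); new bracket [0, 0.5]
m = 0.25, f(m) = -0.15625 (−); new bracket [0.25, 0.5]
m = 0.375, f(m) = 0.8711 (+); new bracket [0.25, 0.375]

[0.25, 0.375]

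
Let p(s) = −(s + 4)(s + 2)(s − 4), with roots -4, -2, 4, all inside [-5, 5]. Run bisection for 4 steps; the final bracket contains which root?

m = 0, p(m) = 32 (+); new bracket [0, 5]
m = 2.5, p(m) = 43.875 (+); new bracket [2.5, 5]
m = 3.75, p(m) = 11.140625 (+); new bracket [3.75, 5]
m = 4.375, p(m) = -20.0215 (−); new bracket [3.75, 4.375]

4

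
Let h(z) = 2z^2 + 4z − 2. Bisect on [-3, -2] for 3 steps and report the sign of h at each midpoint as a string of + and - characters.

z = -2.5 gives h = 0.5, positive; keep [-2.5, -2]
z = -2.25 gives h = -0.875, negative; keep [-2.5, -2.25]
z = -2.375 gives h = -0.21875, negative; keep [-2.5, -2.375]

+--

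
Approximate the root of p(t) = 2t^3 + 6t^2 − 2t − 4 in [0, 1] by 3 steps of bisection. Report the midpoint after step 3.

m = 0.5, p(m) = -3.25 (−); new bracket [0.5, 1]
m = 0.75, p(m) = -1.28125 (−); new bracket [0.75, 1]
m = 0.875, p(m) = 0.183594 (+); new bracket [0.75, 0.875]

0.875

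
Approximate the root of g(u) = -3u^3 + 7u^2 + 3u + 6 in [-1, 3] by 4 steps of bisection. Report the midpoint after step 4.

u = 1 gives g = 13, positive; keep [1, 3]
u = 2 gives g = 16, positive; keep [2, 3]
u = 2.5 gives g = 10.375, positive; keep [2.5, 3]
u = 2.75 gives g = 4.7969, positive; keep [2.75, 3]

2.75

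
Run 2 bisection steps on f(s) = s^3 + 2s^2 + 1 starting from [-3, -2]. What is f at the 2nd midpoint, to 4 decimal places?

-0.2656

s = -2.5 gives f = -2.125, negative; keep [-2.5, -2]
s = -2.25 gives f = -0.265625, negative; keep [-2.25, -2]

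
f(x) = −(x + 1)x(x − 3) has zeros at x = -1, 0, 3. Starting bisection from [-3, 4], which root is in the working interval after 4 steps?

midpoint 0.5: f = 1.875 > 0 → [0.5, 4]
midpoint 2.25: f = 5.484375 > 0 → [2.25, 4]
midpoint 3.125: f = -1.611328 < 0 → [2.25, 3.125]
midpoint 2.6875: f = 3.0969 > 0 → [2.6875, 3.125]

3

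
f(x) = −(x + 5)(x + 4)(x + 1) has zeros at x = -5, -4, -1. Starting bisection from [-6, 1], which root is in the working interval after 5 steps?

-1

x = -2.5 gives f = 5.625, positive; keep [-2.5, 1]
x = -0.75 gives f = -3.453125, negative; keep [-2.5, -0.75]
x = -1.625 gives f = 5.009766, positive; keep [-1.625, -0.75]
x = -1.1875 gives f = 2.0105, positive; keep [-1.1875, -0.75]
x = -0.96875 gives f = -0.3819, negative; keep [-1.1875, -0.96875]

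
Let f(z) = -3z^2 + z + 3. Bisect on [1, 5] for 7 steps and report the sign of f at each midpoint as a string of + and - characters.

----+-+

z = 3 gives f = -21, negative; keep [1, 3]
z = 2 gives f = -7, negative; keep [1, 2]
z = 1.5 gives f = -2.25, negative; keep [1, 1.5]
z = 1.25 gives f = -0.4375, negative; keep [1, 1.25]
z = 1.125 gives f = 0.3281, positive; keep [1.125, 1.25]
z = 1.1875 gives f = -0.043, negative; keep [1.125, 1.1875]
z = 1.15625 gives f = 0.1455, positive; keep [1.15625, 1.1875]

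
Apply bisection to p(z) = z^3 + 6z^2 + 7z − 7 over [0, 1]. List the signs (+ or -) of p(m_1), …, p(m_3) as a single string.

z = 0.5 gives p = -1.875, negative; keep [0.5, 1]
z = 0.75 gives p = 2.046875, positive; keep [0.5, 0.75]
z = 0.625 gives p = -0.037109, negative; keep [0.625, 0.75]

-+-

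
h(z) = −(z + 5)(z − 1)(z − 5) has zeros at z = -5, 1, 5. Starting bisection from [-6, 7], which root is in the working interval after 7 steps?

-5

z = 0.5 gives h = -12.375, negative; keep [-6, 0.5]
z = -2.75 gives h = -65.390625, negative; keep [-6, -2.75]
z = -4.375 gives h = -31.494141, negative; keep [-6, -4.375]
z = -5.1875 gives h = 11.8191, positive; keep [-5.1875, -4.375]
z = -4.78125 gives h = -12.3698, negative; keep [-5.1875, -4.78125]
z = -4.984375 gives h = -0.9336, negative; keep [-5.1875, -4.984375]
z = -5.0859375 gives h = 5.275, positive; keep [-5.0859375, -4.984375]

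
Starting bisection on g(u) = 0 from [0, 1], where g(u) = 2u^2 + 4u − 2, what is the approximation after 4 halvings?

g(0.5) = 0.5 > 0, so the root lies in [0, 0.5]
g(0.25) = -0.875 < 0, so the root lies in [0.25, 0.5]
g(0.375) = -0.21875 < 0, so the root lies in [0.375, 0.5]
g(0.4375) = 0.1328 > 0, so the root lies in [0.375, 0.4375]

0.4375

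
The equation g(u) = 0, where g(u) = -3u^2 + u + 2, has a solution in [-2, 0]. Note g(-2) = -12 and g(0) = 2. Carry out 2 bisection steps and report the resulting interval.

[-1, -0.5]

midpoint -1: g = -2 < 0 → [-1, 0]
midpoint -0.5: g = 0.75 > 0 → [-1, -0.5]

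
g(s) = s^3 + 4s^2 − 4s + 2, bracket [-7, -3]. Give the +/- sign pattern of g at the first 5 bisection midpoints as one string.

midpoint -5: g = -3 < 0 → [-5, -3]
midpoint -4: g = 18 > 0 → [-5, -4]
midpoint -4.5: g = 9.875 > 0 → [-5, -4.5]
midpoint -4.75: g = 4.0781 > 0 → [-5, -4.75]
midpoint -4.875: g = 0.7051 > 0 → [-5, -4.875]

-++++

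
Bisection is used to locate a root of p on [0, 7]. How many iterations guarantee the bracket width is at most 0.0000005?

24

Width after n steps is 7/2^n. Need 2^n ≥ 7/0.0000005 = 14000000.
2^23 = 8388608 < 14000000 ≤ 2^24 = 16777216, so n = 24.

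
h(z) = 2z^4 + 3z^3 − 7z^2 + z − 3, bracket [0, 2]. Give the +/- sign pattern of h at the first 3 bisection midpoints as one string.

midpoint 1: h = -4 < 0 → [1, 2]
midpoint 1.5: h = 3 > 0 → [1, 1.5]
midpoint 1.25: h = -1.945312 < 0 → [1.25, 1.5]

-+-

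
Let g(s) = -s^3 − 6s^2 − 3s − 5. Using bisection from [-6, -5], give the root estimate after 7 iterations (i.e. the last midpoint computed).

-5.6171875

s = -5.5 gives g = -3.625, negative; keep [-6, -5.5]
s = -5.75 gives g = 3.984375, positive; keep [-5.75, -5.5]
s = -5.625 gives g = 0.009766, positive; keep [-5.625, -5.5]
s = -5.5625 gives g = -1.8494, negative; keep [-5.625, -5.5625]
s = -5.59375 gives g = -0.9303, negative; keep [-5.625, -5.59375]
s = -5.609375 gives g = -0.4629, negative; keep [-5.625, -5.609375]
s = -5.6171875 gives g = -0.2272, negative; keep [-5.625, -5.6171875]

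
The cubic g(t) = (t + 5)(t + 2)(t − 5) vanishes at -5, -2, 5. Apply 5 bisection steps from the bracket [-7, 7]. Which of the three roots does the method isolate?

5

m = 0, g(m) = -50 (−); new bracket [0, 7]
m = 3.5, g(m) = -70.125 (−); new bracket [3.5, 7]
m = 5.25, g(m) = 18.578125 (+); new bracket [3.5, 5.25]
m = 4.375, g(m) = -37.3535 (−); new bracket [4.375, 5.25]
m = 4.8125, g(m) = -12.5339 (−); new bracket [4.8125, 5.25]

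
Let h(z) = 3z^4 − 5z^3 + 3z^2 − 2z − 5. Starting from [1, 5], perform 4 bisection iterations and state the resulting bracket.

midpoint 3: h = 124 > 0 → [1, 3]
midpoint 2: h = 11 > 0 → [1, 2]
midpoint 1.5: h = -2.9375 < 0 → [1.5, 2]
midpoint 1.75: h = 2.0273 > 0 → [1.5, 1.75]

[1.5, 1.75]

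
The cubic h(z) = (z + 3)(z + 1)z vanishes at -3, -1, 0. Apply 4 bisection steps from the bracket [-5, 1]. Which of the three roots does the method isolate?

-3

h(-2) = 2 > 0, so the root lies in [-5, -2]
h(-3.5) = -4.375 < 0, so the root lies in [-3.5, -2]
h(-2.75) = 1.203125 > 0, so the root lies in [-3.5, -2.75]
h(-3.125) = -0.8301 < 0, so the root lies in [-3.125, -2.75]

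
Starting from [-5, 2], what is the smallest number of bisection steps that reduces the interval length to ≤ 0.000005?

Width after n steps is 7/2^n. Need 2^n ≥ 7/0.000005 = 1400000.
2^20 = 1048576 < 1400000 ≤ 2^21 = 2097152, so n = 21.

21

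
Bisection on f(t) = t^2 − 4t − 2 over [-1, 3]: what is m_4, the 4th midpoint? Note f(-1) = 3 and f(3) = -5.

-0.25

midpoint 1: f = -5 < 0 → [-1, 1]
midpoint 0: f = -2 < 0 → [-1, 0]
midpoint -0.5: f = 0.25 > 0 → [-0.5, 0]
midpoint -0.25: f = -0.9375 < 0 → [-0.5, -0.25]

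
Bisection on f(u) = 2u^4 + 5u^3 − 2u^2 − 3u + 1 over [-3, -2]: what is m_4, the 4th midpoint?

midpoint -2.5: f = -4 < 0 → [-3, -2.5]
midpoint -2.75: f = 4.523438 > 0 → [-2.75, -2.5]
midpoint -2.625: f = -0.384277 < 0 → [-2.75, -2.625]
midpoint -2.6875: f = 1.8963 > 0 → [-2.6875, -2.625]

-2.6875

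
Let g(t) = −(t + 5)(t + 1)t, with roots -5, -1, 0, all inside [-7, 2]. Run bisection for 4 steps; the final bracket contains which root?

m = -2.5, g(m) = -9.375 (−); new bracket [-7, -2.5]
m = -4.75, g(m) = -4.453125 (−); new bracket [-7, -4.75]
m = -5.875, g(m) = 25.060547 (+); new bracket [-5.875, -4.75]
m = -5.3125, g(m) = 7.1594 (+); new bracket [-5.3125, -4.75]

-5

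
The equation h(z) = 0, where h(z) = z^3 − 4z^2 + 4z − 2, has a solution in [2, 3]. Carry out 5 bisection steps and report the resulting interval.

midpoint 2.5: h = -1.375 < 0 → [2.5, 3]
midpoint 2.75: h = -0.453125 < 0 → [2.75, 3]
midpoint 2.875: h = 0.201172 > 0 → [2.75, 2.875]
midpoint 2.8125: h = -0.1433 < 0 → [2.8125, 2.875]
midpoint 2.84375: h = 0.0245 > 0 → [2.8125, 2.84375]

[2.8125, 2.84375]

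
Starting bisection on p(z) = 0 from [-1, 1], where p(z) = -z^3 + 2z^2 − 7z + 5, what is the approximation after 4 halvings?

0.875

m = 0, p(m) = 5 (+); new bracket [0, 1]
m = 0.5, p(m) = 1.875 (+); new bracket [0.5, 1]
m = 0.75, p(m) = 0.453125 (+); new bracket [0.75, 1]
m = 0.875, p(m) = -0.2637 (−); new bracket [0.75, 0.875]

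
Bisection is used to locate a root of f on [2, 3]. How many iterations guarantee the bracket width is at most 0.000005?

18

Width after n steps is 1/2^n. Need 2^n ≥ 1/0.000005 = 200000.
2^17 = 131072 < 200000 ≤ 2^18 = 262144, so n = 18.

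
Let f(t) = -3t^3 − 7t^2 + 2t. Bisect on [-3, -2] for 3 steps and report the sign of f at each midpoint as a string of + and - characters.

m = -2.5, f(m) = -1.875 (−); new bracket [-3, -2.5]
m = -2.75, f(m) = 3.953125 (+); new bracket [-2.75, -2.5]
m = -2.625, f(m) = 0.779297 (+); new bracket [-2.625, -2.5]

-++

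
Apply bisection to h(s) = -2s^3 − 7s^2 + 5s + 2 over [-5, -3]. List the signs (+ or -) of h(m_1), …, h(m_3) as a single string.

-++

h(-4) = -2 < 0, so the root lies in [-5, -4]
h(-4.5) = 20 > 0, so the root lies in [-4.5, -4]
h(-4.25) = 7.84375 > 0, so the root lies in [-4.25, -4]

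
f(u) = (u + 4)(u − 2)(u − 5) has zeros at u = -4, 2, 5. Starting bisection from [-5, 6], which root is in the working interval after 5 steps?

-4

m = 0.5, f(m) = 30.375 (+); new bracket [-5, 0.5]
m = -2.25, f(m) = 53.921875 (+); new bracket [-5, -2.25]
m = -3.625, f(m) = 18.193359 (+); new bracket [-5, -3.625]
m = -4.3125, f(m) = -18.3704 (−); new bracket [-4.3125, -3.625]
m = -3.96875, f(m) = 1.6729 (+); new bracket [-4.3125, -3.96875]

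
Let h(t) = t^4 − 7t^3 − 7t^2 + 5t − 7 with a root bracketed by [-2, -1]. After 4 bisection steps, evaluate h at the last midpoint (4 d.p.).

0.7610

midpoint -1.5: h = -1.5625 < 0 → [-2, -1.5]
midpoint -1.75: h = 9.707031 > 0 → [-1.75, -1.5]
midpoint -1.625: h = 3.400635 > 0 → [-1.625, -1.5]
midpoint -1.5625: h = 0.761 > 0 → [-1.5625, -1.5]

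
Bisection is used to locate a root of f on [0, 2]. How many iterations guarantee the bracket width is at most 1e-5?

18

Width after n steps is 2/2^n. Need 2^n ≥ 2/1e-5 = 200000.
2^17 = 131072 < 200000 ≤ 2^18 = 262144, so n = 18.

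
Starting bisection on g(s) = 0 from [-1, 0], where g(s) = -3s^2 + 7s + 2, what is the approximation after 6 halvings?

-0.265625

s = -0.5 gives g = -2.25, negative; keep [-0.5, 0]
s = -0.25 gives g = 0.0625, positive; keep [-0.5, -0.25]
s = -0.375 gives g = -1.046875, negative; keep [-0.375, -0.25]
s = -0.3125 gives g = -0.4805, negative; keep [-0.3125, -0.25]
s = -0.28125 gives g = -0.2061, negative; keep [-0.28125, -0.25]
s = -0.265625 gives g = -0.071, negative; keep [-0.265625, -0.25]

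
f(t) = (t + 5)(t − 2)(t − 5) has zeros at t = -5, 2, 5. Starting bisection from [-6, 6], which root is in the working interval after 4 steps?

midpoint 0: f = 50 > 0 → [-6, 0]
midpoint -3: f = 80 > 0 → [-6, -3]
midpoint -4.5: f = 30.875 > 0 → [-6, -4.5]
midpoint -5.25: f = -18.5781 < 0 → [-5.25, -4.5]

-5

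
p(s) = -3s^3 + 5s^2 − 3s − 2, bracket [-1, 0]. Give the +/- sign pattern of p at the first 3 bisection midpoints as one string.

midpoint -0.5: p = 1.125 > 0 → [-0.5, 0]
midpoint -0.25: p = -0.890625 < 0 → [-0.5, -0.25]
midpoint -0.375: p = -0.013672 < 0 → [-0.5, -0.375]

+--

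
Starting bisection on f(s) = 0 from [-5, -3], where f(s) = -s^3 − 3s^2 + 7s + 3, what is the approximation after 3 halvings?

-4.25

s = -4 gives f = -9, negative; keep [-5, -4]
s = -4.5 gives f = 1.875, positive; keep [-4.5, -4]
s = -4.25 gives f = -4.171875, negative; keep [-4.5, -4.25]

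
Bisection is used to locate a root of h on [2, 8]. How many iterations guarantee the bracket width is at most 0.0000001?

26

Width after n steps is 6/2^n. Need 2^n ≥ 6/0.0000001 = 60000000.
2^25 = 33554432 < 60000000 ≤ 2^26 = 67108864, so n = 26.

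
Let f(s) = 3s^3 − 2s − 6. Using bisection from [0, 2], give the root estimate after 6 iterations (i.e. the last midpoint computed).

midpoint 1: f = -5 < 0 → [1, 2]
midpoint 1.5: f = 1.125 > 0 → [1, 1.5]
midpoint 1.25: f = -2.640625 < 0 → [1.25, 1.5]
midpoint 1.375: f = -0.9512 < 0 → [1.375, 1.5]
midpoint 1.4375: f = 0.0364 > 0 → [1.375, 1.4375]
midpoint 1.40625: f = -0.4698 < 0 → [1.40625, 1.4375]

1.40625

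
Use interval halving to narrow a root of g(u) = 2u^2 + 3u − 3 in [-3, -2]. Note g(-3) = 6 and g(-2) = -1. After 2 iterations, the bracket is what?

midpoint -2.5: g = 2 > 0 → [-2.5, -2]
midpoint -2.25: g = 0.375 > 0 → [-2.25, -2]

[-2.25, -2]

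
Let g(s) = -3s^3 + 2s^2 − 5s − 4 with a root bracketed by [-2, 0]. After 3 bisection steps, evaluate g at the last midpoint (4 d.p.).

2.1406

s = -1 gives g = 6, positive; keep [-1, 0]
s = -0.5 gives g = -0.625, negative; keep [-1, -0.5]
s = -0.75 gives g = 2.140625, positive; keep [-0.75, -0.5]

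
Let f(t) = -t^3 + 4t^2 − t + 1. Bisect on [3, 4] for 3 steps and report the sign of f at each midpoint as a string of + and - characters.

++-

f(3.5) = 3.625 > 0, so the root lies in [3.5, 4]
f(3.75) = 0.765625 > 0, so the root lies in [3.75, 4]
f(3.875) = -0.998047 < 0, so the root lies in [3.75, 3.875]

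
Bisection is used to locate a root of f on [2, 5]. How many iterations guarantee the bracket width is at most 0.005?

10

Width after n steps is 3/2^n. Need 2^n ≥ 3/0.005 = 600.
2^9 = 512 < 600 ≤ 2^10 = 1024, so n = 10.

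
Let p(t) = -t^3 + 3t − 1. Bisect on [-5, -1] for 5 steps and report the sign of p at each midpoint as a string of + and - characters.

++---

t = -3 gives p = 17, positive; keep [-3, -1]
t = -2 gives p = 1, positive; keep [-2, -1]
t = -1.5 gives p = -2.125, negative; keep [-2, -1.5]
t = -1.75 gives p = -0.8906, negative; keep [-2, -1.75]
t = -1.875 gives p = -0.0332, negative; keep [-2, -1.875]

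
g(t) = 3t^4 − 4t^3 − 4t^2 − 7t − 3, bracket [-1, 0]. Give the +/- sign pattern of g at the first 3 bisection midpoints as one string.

+--

m = -0.5, g(m) = 0.1875 (+); new bracket [-0.5, 0]
m = -0.25, g(m) = -1.425781 (−); new bracket [-0.5, -0.25]
m = -0.375, g(m) = -0.667236 (−); new bracket [-0.5, -0.375]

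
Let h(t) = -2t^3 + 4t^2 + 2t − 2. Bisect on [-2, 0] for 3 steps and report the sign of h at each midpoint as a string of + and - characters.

h(-1) = 2 > 0, so the root lies in [-1, 0]
h(-0.5) = -1.75 < 0, so the root lies in [-1, -0.5]
h(-0.75) = -0.40625 < 0, so the root lies in [-1, -0.75]

+--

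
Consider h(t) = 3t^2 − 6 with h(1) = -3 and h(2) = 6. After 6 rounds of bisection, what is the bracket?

t = 1.5 gives h = 0.75, positive; keep [1, 1.5]
t = 1.25 gives h = -1.3125, negative; keep [1.25, 1.5]
t = 1.375 gives h = -0.328125, negative; keep [1.375, 1.5]
t = 1.4375 gives h = 0.1992, positive; keep [1.375, 1.4375]
t = 1.40625 gives h = -0.0674, negative; keep [1.40625, 1.4375]
t = 1.421875 gives h = 0.0652, positive; keep [1.40625, 1.421875]

[1.40625, 1.421875]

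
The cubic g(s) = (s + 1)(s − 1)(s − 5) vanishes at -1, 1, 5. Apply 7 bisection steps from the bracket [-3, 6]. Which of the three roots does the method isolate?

m = 1.5, g(m) = -4.375 (−); new bracket [1.5, 6]
m = 3.75, g(m) = -16.328125 (−); new bracket [3.75, 6]
m = 4.875, g(m) = -2.845703 (−); new bracket [4.875, 6]
m = 5.4375, g(m) = 12.4978 (+); new bracket [4.875, 5.4375]
m = 5.15625, g(m) = 3.998 (+); new bracket [4.875, 5.15625]
m = 5.015625, g(m) = 0.3774 (+); new bracket [4.875, 5.015625]
m = 4.9453125, g(m) = -1.2828 (−); new bracket [4.9453125, 5.015625]

5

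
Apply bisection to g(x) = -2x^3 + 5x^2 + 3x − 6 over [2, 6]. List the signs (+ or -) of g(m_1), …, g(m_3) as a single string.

m = 4, g(m) = -42 (−); new bracket [2, 4]
m = 3, g(m) = -6 (−); new bracket [2, 3]
m = 2.5, g(m) = 1.5 (+); new bracket [2.5, 3]

--+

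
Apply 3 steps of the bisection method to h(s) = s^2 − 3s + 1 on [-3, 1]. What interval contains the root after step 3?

[0, 0.5]

m = -1, h(m) = 5 (+); new bracket [-1, 1]
m = 0, h(m) = 1 (+); new bracket [0, 1]
m = 0.5, h(m) = -0.25 (−); new bracket [0, 0.5]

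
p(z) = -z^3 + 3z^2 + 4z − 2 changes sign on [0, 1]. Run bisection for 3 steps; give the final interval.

[0.375, 0.5]

p(0.5) = 0.625 > 0, so the root lies in [0, 0.5]
p(0.25) = -0.828125 < 0, so the root lies in [0.25, 0.5]
p(0.375) = -0.130859 < 0, so the root lies in [0.375, 0.5]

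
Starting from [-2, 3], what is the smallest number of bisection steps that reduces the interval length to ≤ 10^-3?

13

Width after n steps is 5/2^n. Need 2^n ≥ 5/10^-3 = 5000.
2^12 = 4096 < 5000 ≤ 2^13 = 8192, so n = 13.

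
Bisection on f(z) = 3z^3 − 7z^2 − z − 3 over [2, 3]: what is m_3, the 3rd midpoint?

2.625

z = 2.5 gives f = -2.375, negative; keep [2.5, 3]
z = 2.75 gives f = 3.703125, positive; keep [2.5, 2.75]
z = 2.625 gives f = 0.404297, positive; keep [2.5, 2.625]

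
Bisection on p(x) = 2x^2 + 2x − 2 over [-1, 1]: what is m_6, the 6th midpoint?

midpoint 0: p = -2 < 0 → [0, 1]
midpoint 0.5: p = -0.5 < 0 → [0.5, 1]
midpoint 0.75: p = 0.625 > 0 → [0.5, 0.75]
midpoint 0.625: p = 0.0312 > 0 → [0.5, 0.625]
midpoint 0.5625: p = -0.2422 < 0 → [0.5625, 0.625]
midpoint 0.59375: p = -0.1074 < 0 → [0.59375, 0.625]

0.59375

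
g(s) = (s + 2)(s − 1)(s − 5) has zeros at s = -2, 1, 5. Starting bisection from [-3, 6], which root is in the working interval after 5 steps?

midpoint 1.5: g = -6.125 < 0 → [1.5, 6]
midpoint 3.75: g = -19.765625 < 0 → [3.75, 6]
midpoint 4.875: g = -3.330078 < 0 → [4.875, 6]
midpoint 5.4375: g = 14.4392 > 0 → [4.875, 5.4375]
midpoint 5.15625: g = 4.6474 > 0 → [4.875, 5.15625]

5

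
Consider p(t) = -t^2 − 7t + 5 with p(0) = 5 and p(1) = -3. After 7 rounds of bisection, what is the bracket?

[0.6484375, 0.65625]

m = 0.5, p(m) = 1.25 (+); new bracket [0.5, 1]
m = 0.75, p(m) = -0.8125 (−); new bracket [0.5, 0.75]
m = 0.625, p(m) = 0.234375 (+); new bracket [0.625, 0.75]
m = 0.6875, p(m) = -0.2852 (−); new bracket [0.625, 0.6875]
m = 0.65625, p(m) = -0.0244 (−); new bracket [0.625, 0.65625]
m = 0.640625, p(m) = 0.1052 (+); new bracket [0.640625, 0.65625]
m = 0.6484375, p(m) = 0.0405 (+); new bracket [0.6484375, 0.65625]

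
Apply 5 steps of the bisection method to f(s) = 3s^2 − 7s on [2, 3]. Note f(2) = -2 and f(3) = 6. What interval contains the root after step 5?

s = 2.5 gives f = 1.25, positive; keep [2, 2.5]
s = 2.25 gives f = -0.5625, negative; keep [2.25, 2.5]
s = 2.375 gives f = 0.296875, positive; keep [2.25, 2.375]
s = 2.3125 gives f = -0.1445, negative; keep [2.3125, 2.375]
s = 2.34375 gives f = 0.0732, positive; keep [2.3125, 2.34375]

[2.3125, 2.34375]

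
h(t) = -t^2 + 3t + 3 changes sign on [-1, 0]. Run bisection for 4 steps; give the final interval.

[-0.8125, -0.75]

h(-0.5) = 1.25 > 0, so the root lies in [-1, -0.5]
h(-0.75) = 0.1875 > 0, so the root lies in [-1, -0.75]
h(-0.875) = -0.390625 < 0, so the root lies in [-0.875, -0.75]
h(-0.8125) = -0.0977 < 0, so the root lies in [-0.8125, -0.75]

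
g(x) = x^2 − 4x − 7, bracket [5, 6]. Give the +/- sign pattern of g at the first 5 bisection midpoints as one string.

g(5.5) = 1.25 > 0, so the root lies in [5, 5.5]
g(5.25) = -0.4375 < 0, so the root lies in [5.25, 5.5]
g(5.375) = 0.390625 > 0, so the root lies in [5.25, 5.375]
g(5.3125) = -0.0273 < 0, so the root lies in [5.3125, 5.375]
g(5.34375) = 0.1807 > 0, so the root lies in [5.3125, 5.34375]

+-+-+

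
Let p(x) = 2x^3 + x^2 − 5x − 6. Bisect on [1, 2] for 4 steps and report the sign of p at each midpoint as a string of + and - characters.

p(1.5) = -4.5 < 0, so the root lies in [1.5, 2]
p(1.75) = -0.96875 < 0, so the root lies in [1.75, 2]
p(1.875) = 1.324219 > 0, so the root lies in [1.75, 1.875]
p(1.8125) = 0.1313 > 0, so the root lies in [1.75, 1.8125]

--++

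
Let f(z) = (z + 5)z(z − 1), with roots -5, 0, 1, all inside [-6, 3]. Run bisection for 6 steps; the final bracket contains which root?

-5

f(-1.5) = 13.125 > 0, so the root lies in [-6, -1.5]
f(-3.75) = 22.265625 > 0, so the root lies in [-6, -3.75]
f(-4.875) = 3.580078 > 0, so the root lies in [-6, -4.875]
f(-5.4375) = -15.3142 < 0, so the root lies in [-5.4375, -4.875]
f(-5.15625) = -4.9599 < 0, so the root lies in [-5.15625, -4.875]
f(-5.015625) = -0.4714 < 0, so the root lies in [-5.015625, -4.875]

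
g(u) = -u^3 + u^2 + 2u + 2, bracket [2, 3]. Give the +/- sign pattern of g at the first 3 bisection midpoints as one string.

u = 2.5 gives g = -2.375, negative; keep [2, 2.5]
u = 2.25 gives g = 0.171875, positive; keep [2.25, 2.5]
u = 2.375 gives g = -1.005859, negative; keep [2.25, 2.375]

-+-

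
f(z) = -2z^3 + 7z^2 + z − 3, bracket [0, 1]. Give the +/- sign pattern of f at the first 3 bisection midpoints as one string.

m = 0.5, f(m) = -1 (−); new bracket [0.5, 1]
m = 0.75, f(m) = 0.84375 (+); new bracket [0.5, 0.75]
m = 0.625, f(m) = -0.128906 (−); new bracket [0.625, 0.75]

-+-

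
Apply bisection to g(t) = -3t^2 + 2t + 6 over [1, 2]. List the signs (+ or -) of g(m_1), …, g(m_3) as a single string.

++-

t = 1.5 gives g = 2.25, positive; keep [1.5, 2]
t = 1.75 gives g = 0.3125, positive; keep [1.75, 2]
t = 1.875 gives g = -0.796875, negative; keep [1.75, 1.875]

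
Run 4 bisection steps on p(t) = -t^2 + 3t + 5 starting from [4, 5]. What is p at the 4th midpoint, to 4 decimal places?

midpoint 4.5: p = -1.75 < 0 → [4, 4.5]
midpoint 4.25: p = -0.3125 < 0 → [4, 4.25]
midpoint 4.125: p = 0.359375 > 0 → [4.125, 4.25]
midpoint 4.1875: p = 0.0273 > 0 → [4.1875, 4.25]

0.0273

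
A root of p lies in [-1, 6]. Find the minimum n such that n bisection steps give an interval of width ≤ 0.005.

Width after n steps is 7/2^n. Need 2^n ≥ 7/0.005 = 1400.
2^10 = 1024 < 1400 ≤ 2^11 = 2048, so n = 11.

11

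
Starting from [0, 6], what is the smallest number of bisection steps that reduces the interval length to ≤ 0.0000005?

Width after n steps is 6/2^n. Need 2^n ≥ 6/0.0000005 = 12000000.
2^23 = 8388608 < 12000000 ≤ 2^24 = 16777216, so n = 24.

24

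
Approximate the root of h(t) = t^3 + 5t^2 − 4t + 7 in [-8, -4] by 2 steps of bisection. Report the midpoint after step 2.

m = -6, h(m) = -5 (−); new bracket [-6, -4]
m = -5, h(m) = 27 (+); new bracket [-6, -5]

-5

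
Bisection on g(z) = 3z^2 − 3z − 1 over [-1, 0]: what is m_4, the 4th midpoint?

midpoint -0.5: g = 1.25 > 0 → [-0.5, 0]
midpoint -0.25: g = -0.0625 < 0 → [-0.5, -0.25]
midpoint -0.375: g = 0.546875 > 0 → [-0.375, -0.25]
midpoint -0.3125: g = 0.2305 > 0 → [-0.3125, -0.25]

-0.3125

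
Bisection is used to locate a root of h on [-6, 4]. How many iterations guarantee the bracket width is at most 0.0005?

15

Width after n steps is 10/2^n. Need 2^n ≥ 10/0.0005 = 20000.
2^14 = 16384 < 20000 ≤ 2^15 = 32768, so n = 15.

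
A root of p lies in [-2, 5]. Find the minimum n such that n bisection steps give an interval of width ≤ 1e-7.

27

Width after n steps is 7/2^n. Need 2^n ≥ 7/1e-7 = 70000000.
2^26 = 67108864 < 70000000 ≤ 2^27 = 134217728, so n = 27.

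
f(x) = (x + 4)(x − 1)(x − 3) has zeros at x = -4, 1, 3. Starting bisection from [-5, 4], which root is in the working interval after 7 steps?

m = -0.5, f(m) = 18.375 (+); new bracket [-5, -0.5]
m = -2.75, f(m) = 26.953125 (+); new bracket [-5, -2.75]
m = -3.875, f(m) = 4.189453 (+); new bracket [-5, -3.875]
m = -4.4375, f(m) = -17.6931 (−); new bracket [-4.4375, -3.875]
m = -4.15625, f(m) = -5.7655 (−); new bracket [-4.15625, -3.875]
m = -4.015625, f(m) = -0.5498 (−); new bracket [-4.015625, -3.875]
m = -3.9453125, f(m) = 1.8783 (+); new bracket [-4.015625, -3.9453125]

-4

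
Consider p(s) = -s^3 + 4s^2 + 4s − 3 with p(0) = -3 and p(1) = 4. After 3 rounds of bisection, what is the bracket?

[0.5, 0.625]

m = 0.5, p(m) = -0.125 (−); new bracket [0.5, 1]
m = 0.75, p(m) = 1.828125 (+); new bracket [0.5, 0.75]
m = 0.625, p(m) = 0.818359 (+); new bracket [0.5, 0.625]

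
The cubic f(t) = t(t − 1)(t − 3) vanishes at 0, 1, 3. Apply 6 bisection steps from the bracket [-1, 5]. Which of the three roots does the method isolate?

f(2) = -2 < 0, so the root lies in [2, 5]
f(3.5) = 4.375 > 0, so the root lies in [2, 3.5]
f(2.75) = -1.203125 < 0, so the root lies in [2.75, 3.5]
f(3.125) = 0.8301 > 0, so the root lies in [2.75, 3.125]
f(2.9375) = -0.3557 < 0, so the root lies in [2.9375, 3.125]
f(3.03125) = 0.1924 > 0, so the root lies in [2.9375, 3.03125]

3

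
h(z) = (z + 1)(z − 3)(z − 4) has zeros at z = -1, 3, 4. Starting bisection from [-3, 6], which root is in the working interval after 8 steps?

-1

z = 1.5 gives h = 9.375, positive; keep [-3, 1.5]
z = -0.75 gives h = 4.453125, positive; keep [-3, -0.75]
z = -1.875 gives h = -25.060547, negative; keep [-1.875, -0.75]
z = -1.3125 gives h = -7.1594, negative; keep [-1.3125, -0.75]
z = -1.03125 gives h = -0.6338, negative; keep [-1.03125, -0.75]
z = -0.890625 gives h = 2.0811, positive; keep [-1.03125, -0.890625]
z = -0.9609375 gives h = 0.7676, positive; keep [-1.03125, -0.9609375]
z = -0.99609375 gives h = 0.078, positive; keep [-1.03125, -0.99609375]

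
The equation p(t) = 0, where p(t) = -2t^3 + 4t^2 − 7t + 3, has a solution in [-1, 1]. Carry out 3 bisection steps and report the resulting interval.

[0.5, 0.75]

p(0) = 3 > 0, so the root lies in [0, 1]
p(0.5) = 0.25 > 0, so the root lies in [0.5, 1]
p(0.75) = -0.84375 < 0, so the root lies in [0.5, 0.75]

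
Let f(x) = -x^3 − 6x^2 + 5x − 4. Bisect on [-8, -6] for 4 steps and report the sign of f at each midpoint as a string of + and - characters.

+--+

midpoint -7: f = 10 > 0 → [-7, -6]
midpoint -6.5: f = -15.375 < 0 → [-7, -6.5]
midpoint -6.75: f = -3.578125 < 0 → [-7, -6.75]
midpoint -6.875: f = 2.9824 > 0 → [-6.875, -6.75]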